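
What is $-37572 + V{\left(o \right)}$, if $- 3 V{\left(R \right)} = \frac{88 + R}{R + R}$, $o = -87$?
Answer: $- \frac{19612583}{522} \approx -37572.0$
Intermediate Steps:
$V{\left(R \right)} = - \frac{88 + R}{6 R}$ ($V{\left(R \right)} = - \frac{\left(88 + R\right) \frac{1}{R + R}}{3} = - \frac{\left(88 + R\right) \frac{1}{2 R}}{3} = - \frac{\frac{1}{2} \frac{1}{R} \left(88 + R\right)}{3} = - \frac{88 + R}{6 R}$)
$-37572 + V{\left(o \right)} = -37572 + \frac{-88 - -87}{6 \left(-87\right)} = -37572 + \frac{1}{6} \left(- \frac{1}{87}\right) \left(-88 + 87\right) = -37572 + \frac{1}{6} \left(- \frac{1}{87}\right) \left(-1\right) = -37572 + \frac{1}{522} = - \frac{19612583}{522}$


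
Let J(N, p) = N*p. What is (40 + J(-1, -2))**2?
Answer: 1764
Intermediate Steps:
(40 + J(-1, -2))**2 = (40 - 1*(-2))**2 = (40 + 2)**2 = 42**2 = 1764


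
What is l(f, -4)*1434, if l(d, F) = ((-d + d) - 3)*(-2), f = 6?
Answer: 8604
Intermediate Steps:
l(d, F) = 6 (l(d, F) = (0 - 3)*(-2) = -3*(-2) = 6)
l(f, -4)*1434 = 6*1434 = 8604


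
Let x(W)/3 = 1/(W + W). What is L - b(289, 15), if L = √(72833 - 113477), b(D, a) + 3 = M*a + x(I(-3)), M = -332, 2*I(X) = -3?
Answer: 4984 + 6*I*√1129 ≈ 4984.0 + 201.6*I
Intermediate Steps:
I(X) = -3/2 (I(X) = (½)*(-3) = -3/2)
x(W) = 3/(2*W) (x(W) = 3/(W + W) = 3/((2*W)) = 3*(1/(2*W)) = 3/(2*W))
b(D, a) = -4 - 332*a (b(D, a) = -3 + (-332*a + 3/(2*(-3/2))) = -3 + (-332*a + (3/2)*(-⅔)) = -3 + (-332*a - 1) = -3 + (-1 - 332*a) = -4 - 332*a)
L = 6*I*√1129 (L = √(-40644) = 6*I*√1129 ≈ 201.6*I)
L - b(289, 15) = 6*I*√1129 - (-4 - 332*15) = 6*I*√1129 - (-4 - 4980) = 6*I*√1129 - 1*(-4984) = 6*I*√1129 + 4984 = 4984 + 6*I*√1129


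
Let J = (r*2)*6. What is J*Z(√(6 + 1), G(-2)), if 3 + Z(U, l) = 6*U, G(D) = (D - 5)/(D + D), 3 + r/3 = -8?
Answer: 1188 - 2376*√7 ≈ -5098.3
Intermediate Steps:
r = -33 (r = -9 + 3*(-8) = -9 - 24 = -33)
G(D) = (-5 + D)/(2*D) (G(D) = (-5 + D)/((2*D)) = (-5 + D)*(1/(2*D)) = (-5 + D)/(2*D))
Z(U, l) = -3 + 6*U
J = -396 (J = -33*2*6 = -66*6 = -396)
J*Z(√(6 + 1), G(-2)) = -396*(-3 + 6*√(6 + 1)) = -396*(-3 + 6*√7) = 1188 - 2376*√7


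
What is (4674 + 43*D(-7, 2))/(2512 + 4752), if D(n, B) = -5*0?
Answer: 2337/3632 ≈ 0.64345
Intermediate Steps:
D(n, B) = 0
(4674 + 43*D(-7, 2))/(2512 + 4752) = (4674 + 43*0)/(2512 + 4752) = (4674 + 0)/7264 = 4674*(1/7264) = 2337/3632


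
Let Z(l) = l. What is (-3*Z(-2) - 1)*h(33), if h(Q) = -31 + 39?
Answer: 40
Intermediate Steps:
h(Q) = 8
(-3*Z(-2) - 1)*h(33) = (-3*(-2) - 1)*8 = (6 - 1)*8 = 5*8 = 40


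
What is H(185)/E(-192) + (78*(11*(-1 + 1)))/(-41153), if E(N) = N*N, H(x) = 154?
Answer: 77/18432 ≈ 0.0041775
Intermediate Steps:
E(N) = N²
H(185)/E(-192) + (78*(11*(-1 + 1)))/(-41153) = 154/((-192)²) + (78*(11*(-1 + 1)))/(-41153) = 154/36864 + (78*(11*0))*(-1/41153) = 154*(1/36864) + (78*0)*(-1/41153) = 77/18432 + 0*(-1/41153) = 77/18432 + 0 = 77/18432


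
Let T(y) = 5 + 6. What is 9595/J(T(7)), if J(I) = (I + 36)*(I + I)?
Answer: 9595/1034 ≈ 9.2795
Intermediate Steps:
T(y) = 11
J(I) = 2*I*(36 + I) (J(I) = (36 + I)*(2*I) = 2*I*(36 + I))
9595/J(T(7)) = 9595/((2*11*(36 + 11))) = 9595/((2*11*47)) = 9595/1034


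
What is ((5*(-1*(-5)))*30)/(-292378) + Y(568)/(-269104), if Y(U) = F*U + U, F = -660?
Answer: 6827422871/4917505582 ≈ 1.3884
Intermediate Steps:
Y(U) = -659*U (Y(U) = -660*U + U = -659*U)
((5*(-1*(-5)))*30)/(-292378) + Y(568)/(-269104) = ((5*(-1*(-5)))*30)/(-292378) - 659*568/(-269104) = ((5*5)*30)*(-1/292378) - 374312*(-1/269104) = (25*30)*(-1/292378) + 46789/33638 = 750*(-1/292378) + 46789/33638 = -375/146189 + 46789/33638 = 6827422871/4917505582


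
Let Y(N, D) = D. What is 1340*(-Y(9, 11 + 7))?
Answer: -24120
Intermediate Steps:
1340*(-Y(9, 11 + 7)) = 1340*(-(11 + 7)) = 1340*(-1*18) = 1340*(-18) = -24120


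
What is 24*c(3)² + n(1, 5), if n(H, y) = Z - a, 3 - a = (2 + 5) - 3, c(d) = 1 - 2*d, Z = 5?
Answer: 606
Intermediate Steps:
a = -1 (a = 3 - ((2 + 5) - 3) = 3 - (7 - 3) = 3 - 1*4 = 3 - 4 = -1)
n(H, y) = 6 (n(H, y) = 5 - 1*(-1) = 5 + 1 = 6)
24*c(3)² + n(1, 5) = 24*(1 - 2*3)² + 6 = 24*(1 - 6)² + 6 = 24*(-5)² + 6 = 24*25 + 6 = 600 + 6 = 606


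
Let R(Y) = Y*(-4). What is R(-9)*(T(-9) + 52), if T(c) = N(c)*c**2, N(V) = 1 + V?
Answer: -21456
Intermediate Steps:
R(Y) = -4*Y
T(c) = c**2*(1 + c) (T(c) = (1 + c)*c**2 = c**2*(1 + c))
R(-9)*(T(-9) + 52) = (-4*(-9))*((-9)**2*(1 - 9) + 52) = 36*(81*(-8) + 52) = 36*(-648 + 52) = 36*(-596) = -21456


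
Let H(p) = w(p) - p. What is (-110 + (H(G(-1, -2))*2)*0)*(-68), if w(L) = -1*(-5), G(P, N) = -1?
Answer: 7480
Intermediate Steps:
w(L) = 5
H(p) = 5 - p
(-110 + (H(G(-1, -2))*2)*0)*(-68) = (-110 + ((5 - 1*(-1))*2)*0)*(-68) = (-110 + ((5 + 1)*2)*0)*(-68) = (-110 + (6*2)*0)*(-68) = (-110 + 12*0)*(-68) = (-110 + 0)*(-68) = -110*(-68) = 7480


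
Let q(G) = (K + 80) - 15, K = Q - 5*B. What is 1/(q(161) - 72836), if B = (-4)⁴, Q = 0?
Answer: -1/74051 ≈ -1.3504e-5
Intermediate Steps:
B = 256
K = -1280 (K = 0 - 5*256 = 0 - 1280 = -1280)
q(G) = -1215 (q(G) = (-1280 + 80) - 15 = -1200 - 15 = -1215)
1/(q(161) - 72836) = 1/(-1215 - 72836) = 1/(-74051) = -1/74051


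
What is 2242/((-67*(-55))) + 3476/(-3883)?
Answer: -373034/1300805 ≈ -0.28677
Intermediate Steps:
2242/((-67*(-55))) + 3476/(-3883) = 2242/3685 + 3476*(-1/3883) = 2242*(1/3685) - 316/353 = 2242/3685 - 316/353 = -373034/1300805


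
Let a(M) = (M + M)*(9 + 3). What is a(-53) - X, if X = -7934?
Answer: 6662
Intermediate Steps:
a(M) = 24*M (a(M) = (2*M)*12 = 24*M)
a(-53) - X = 24*(-53) - 1*(-7934) = -1272 + 7934 = 6662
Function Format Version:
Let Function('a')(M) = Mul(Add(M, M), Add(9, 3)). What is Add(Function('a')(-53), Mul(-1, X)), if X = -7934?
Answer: 6662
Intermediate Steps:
Function('a')(M) = Mul(24, M) (Function('a')(M) = Mul(Mul(2, M), 12) = Mul(24, M))
Add(Function('a')(-53), Mul(-1, X)) = Add(Mul(24, -53), Mul(-1, -7934)) = Add(-1272, 7934) = 6662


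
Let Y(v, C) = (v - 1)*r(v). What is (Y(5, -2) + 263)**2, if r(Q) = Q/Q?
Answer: 71289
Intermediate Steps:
r(Q) = 1
Y(v, C) = -1 + v (Y(v, C) = (v - 1)*1 = (-1 + v)*1 = -1 + v)
(Y(5, -2) + 263)**2 = ((-1 + 5) + 263)**2 = (4 + 263)**2 = 267**2 = 71289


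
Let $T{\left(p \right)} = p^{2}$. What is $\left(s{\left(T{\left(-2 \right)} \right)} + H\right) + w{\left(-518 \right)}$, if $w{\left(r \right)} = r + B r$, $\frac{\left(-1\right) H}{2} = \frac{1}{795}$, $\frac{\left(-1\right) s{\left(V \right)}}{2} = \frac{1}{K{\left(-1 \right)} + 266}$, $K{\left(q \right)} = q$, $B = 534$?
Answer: $- \frac{220318358}{795} \approx -2.7713 \cdot 10^{5}$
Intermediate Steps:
$s{\left(V \right)} = - \frac{2}{265}$ ($s{\left(V \right)} = - \frac{2}{-1 + 266} = - \frac{2}{265}$)
$H = - \frac{2}{795} \approx -0.0025157$
$w{\left(r \right)} = 535 r$ ($w{\left(r \right)} = r + 534 r = 535 r$)
$\left(s{\left(T{\left(-2 \right)} \right)} + H\right) + w{\left(-518 \right)} = \left(- \frac{2}{265} - \frac{2}{795}\right) + 535 \left(-518\right) = - \frac{8}{795} - 277130 = - \frac{220318358}{795}$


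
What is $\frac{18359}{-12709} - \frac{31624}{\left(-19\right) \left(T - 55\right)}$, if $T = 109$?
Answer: $\frac{191536541}{6519717} \approx 29.378$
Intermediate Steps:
$\frac{18359}{-12709} - \frac{31624}{\left(-19\right) \left(T - 55\right)} = \frac{18359}{-12709} - \frac{31624}{\left(-19\right) \left(109 - 55\right)} = 18359 \left(- \frac{1}{12709}\right) - \frac{31624}{\left(-19\right) 54} = - \frac{18359}{12709} - \frac{31624}{-1026} = - \frac{18359}{12709} - - \frac{15812}{513} = - \frac{18359}{12709} + \frac{15812}{513} = \frac{191536541}{6519717}$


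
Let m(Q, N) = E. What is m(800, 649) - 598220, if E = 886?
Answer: -597334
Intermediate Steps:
m(Q, N) = 886
m(800, 649) - 598220 = 886 - 598220 = -597334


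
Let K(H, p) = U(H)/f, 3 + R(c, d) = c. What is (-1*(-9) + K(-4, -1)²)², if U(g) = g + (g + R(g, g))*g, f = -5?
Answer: 5329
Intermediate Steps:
R(c, d) = -3 + c
U(g) = g + g*(-3 + 2*g) (U(g) = g + (g + (-3 + g))*g = g + (-3 + 2*g)*g = g + g*(-3 + 2*g))
K(H, p) = -2*H*(-1 + H)/5 (K(H, p) = (2*H*(-1 + H))/(-5) = (2*H*(-1 + H))*(-⅕) = -2*H*(-1 + H)/5)
(-1*(-9) + K(-4, -1)²)² = (-1*(-9) + ((⅖)*(-4)*(1 - 1*(-4)))²)² = (9 + ((⅖)*(-4)*(1 + 4))²)² = (9 + ((⅖)*(-4)*5)²)² = (9 + (-8)²)² = (9 + 64)² = 73² = 5329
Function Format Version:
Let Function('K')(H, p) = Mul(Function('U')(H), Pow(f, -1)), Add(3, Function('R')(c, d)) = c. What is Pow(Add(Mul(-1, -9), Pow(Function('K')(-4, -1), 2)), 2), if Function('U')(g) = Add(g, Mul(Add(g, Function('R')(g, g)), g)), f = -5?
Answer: 5329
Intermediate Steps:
Function('R')(c, d) = Add(-3, c)
Function('U')(g) = Add(g, Mul(g, Add(-3, Mul(2, g)))) (Function('U')(g) = Add(g, Mul(Add(g, Add(-3, g)), g)) = Add(g, Mul(Add(-3, Mul(2, g)), g)) = Add(g, Mul(g, Add(-3, Mul(2, g)))))
Function('K')(H, p) = Mul(Rational(-2, 5), H, Add(-1, H)) (Function('K')(H, p) = Mul(Mul(2, H, Add(-1, H)), Pow(-5, -1)) = Mul(Mul(2, H, Add(-1, H)), Rational(-1, 5)) = Mul(Rational(-2, 5), H, Add(-1, H)))
Pow(Add(Mul(-1, -9), Pow(Function('K')(-4, -1), 2)), 2) = Pow(Add(Mul(-1, -9), Pow(Mul(Rational(2, 5), -4, Add(1, Mul(-1, -4))), 2)), 2) = Pow(Add(9, Pow(Mul(Rational(2, 5), -4, Add(1, 4)), 2)), 2) = Pow(Add(9, Pow(Mul(Rational(2, 5), -4, 5), 2)), 2) = Pow(Add(9, Pow(-8, 2)), 2) = Pow(Add(9, 64), 2) = Pow(73, 2) = 5329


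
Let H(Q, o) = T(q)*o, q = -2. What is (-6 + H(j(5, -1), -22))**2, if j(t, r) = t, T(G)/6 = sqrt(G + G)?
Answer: -69660 + 3168*I ≈ -69660.0 + 3168.0*I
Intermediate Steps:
T(G) = 6*sqrt(2)*sqrt(G) (T(G) = 6*sqrt(G + G) = 6*sqrt(2*G) = 6*(sqrt(2)*sqrt(G)) = 6*sqrt(2)*sqrt(G))
H(Q, o) = 12*I*o (H(Q, o) = (6*sqrt(2)*sqrt(-2))*o = (6*sqrt(2)*(I*sqrt(2)))*o = (12*I)*o = 12*I*o)
(-6 + H(j(5, -1), -22))**2 = (-6 + 12*I*(-22))**2 = (-6 - 264*I)**2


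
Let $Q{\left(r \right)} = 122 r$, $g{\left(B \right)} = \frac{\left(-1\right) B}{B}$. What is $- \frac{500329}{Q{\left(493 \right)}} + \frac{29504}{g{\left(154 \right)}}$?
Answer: $- \frac{1775047913}{60146} \approx -29512.0$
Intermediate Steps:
$g{\left(B \right)} = -1$
$- \frac{500329}{Q{\left(493 \right)}} + \frac{29504}{g{\left(154 \right)}} = - \frac{500329}{122 \cdot 493} + \frac{29504}{-1} = - \frac{500329}{60146} + 29504 \left(-1\right) = \left(-500329\right) \frac{1}{60146} - 29504 = - \frac{500329}{60146} - 29504 = - \frac{1775047913}{60146}$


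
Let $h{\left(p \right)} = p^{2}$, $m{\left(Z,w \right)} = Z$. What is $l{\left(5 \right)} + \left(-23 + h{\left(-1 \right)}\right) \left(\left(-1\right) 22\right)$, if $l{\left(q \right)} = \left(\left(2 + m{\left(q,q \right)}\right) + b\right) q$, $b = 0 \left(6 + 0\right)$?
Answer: $519$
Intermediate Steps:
$b = 0$ ($b = 0 \cdot 6 = 0$)
$l{\left(q \right)} = q \left(2 + q\right)$ ($l{\left(q \right)} = \left(\left(2 + q\right) + 0\right) q = \left(2 + q\right) q = q \left(2 + q\right)$)
$l{\left(5 \right)} + \left(-23 + h{\left(-1 \right)}\right) \left(\left(-1\right) 22\right) = 5 \left(2 + 5\right) + \left(-23 + \left(-1\right)^{2}\right) \left(\left(-1\right) 22\right) = 5 \cdot 7 + \left(-23 + 1\right) \left(-22\right) = 35 - -484 = 35 + 484 = 519$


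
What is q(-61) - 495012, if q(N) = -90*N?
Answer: -489522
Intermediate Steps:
q(N) = -90*N
q(-61) - 495012 = -90*(-61) - 495012 = 5490 - 495012 = -489522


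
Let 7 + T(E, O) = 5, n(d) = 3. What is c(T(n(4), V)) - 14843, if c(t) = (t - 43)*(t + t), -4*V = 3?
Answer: -14663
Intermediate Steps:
V = -¾ (V = -¼*3 = -¾ ≈ -0.75000)
T(E, O) = -2 (T(E, O) = -7 + 5 = -2)
c(t) = 2*t*(-43 + t) (c(t) = (-43 + t)*(2*t) = 2*t*(-43 + t))
c(T(n(4), V)) - 14843 = 2*(-2)*(-43 - 2) - 14843 = 2*(-2)*(-45) - 14843 = 180 - 14843 = -14663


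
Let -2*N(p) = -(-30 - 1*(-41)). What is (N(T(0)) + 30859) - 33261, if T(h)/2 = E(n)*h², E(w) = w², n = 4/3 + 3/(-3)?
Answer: -4793/2 ≈ -2396.5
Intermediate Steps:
n = ⅓ (n = 4*(⅓) + 3*(-⅓) = 4/3 - 1 = ⅓ ≈ 0.33333)
T(h) = 2*h²/9 (T(h) = 2*((⅓)²*h²) = 2*(h²/9) = 2*h²/9)
N(p) = 11/2 (N(p) = -(-1)*(-30 - 1*(-41))/2 = -(-1)*(-30 + 41)/2 = -(-1)*11/2 = -½*(-11) = 11/2)
(N(T(0)) + 30859) - 33261 = (11/2 + 30859) - 33261 = 61729/2 - 33261 = -4793/2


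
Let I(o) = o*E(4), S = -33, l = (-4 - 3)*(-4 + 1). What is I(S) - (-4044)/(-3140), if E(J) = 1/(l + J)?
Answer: -10236/3925 ≈ -2.6079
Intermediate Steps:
l = 21 (l = -7*(-3) = 21)
E(J) = 1/(21 + J)
I(o) = o/25 (I(o) = o/(21 + 4) = o/25)
I(S) - (-4044)/(-3140) = (1/25)*(-33) - (-4044)/(-3140) = -33/25 - (-4044)*(-1)/3140 = -33/25 - 1*1011/785 = -33/25 - 1011/785 = -10236/3925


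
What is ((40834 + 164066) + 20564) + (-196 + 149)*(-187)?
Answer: 234253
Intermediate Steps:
((40834 + 164066) + 20564) + (-196 + 149)*(-187) = (204900 + 20564) - 47*(-187) = 225464 + 8789 = 234253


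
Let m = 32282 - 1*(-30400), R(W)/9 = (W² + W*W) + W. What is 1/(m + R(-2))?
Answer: 1/62736 ≈ 1.5940e-5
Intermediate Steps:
R(W) = 9*W + 18*W² (R(W) = 9*((W² + W*W) + W) = 9*((W² + W²) + W) = 9*(2*W² + W) = 9*(W + 2*W²) = 9*W + 18*W²)
m = 62682 (m = 32282 + 30400 = 62682)
1/(m + R(-2)) = 1/(62682 + 9*(-2)*(1 + 2*(-2))) = 1/(62682 + 9*(-2)*(1 - 4)) = 1/(62682 + 9*(-2)*(-3)) = 1/(62682 + 54) = 1/62736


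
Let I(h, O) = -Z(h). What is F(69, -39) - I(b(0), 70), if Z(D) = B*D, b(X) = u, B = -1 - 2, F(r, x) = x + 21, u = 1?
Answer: -21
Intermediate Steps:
F(r, x) = 21 + x
B = -3
b(X) = 1
Z(D) = -3*D
I(h, O) = 3*h (I(h, O) = -(-3)*h = 3*h)
F(69, -39) - I(b(0), 70) = (21 - 39) - 3 = -18 - 1*3 = -18 - 3 = -21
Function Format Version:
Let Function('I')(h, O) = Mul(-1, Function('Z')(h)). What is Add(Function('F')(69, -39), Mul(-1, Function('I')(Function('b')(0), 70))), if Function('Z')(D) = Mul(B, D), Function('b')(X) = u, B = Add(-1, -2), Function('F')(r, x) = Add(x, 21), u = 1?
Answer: -21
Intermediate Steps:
Function('F')(r, x) = Add(21, x)
B = -3
Function('b')(X) = 1
Function('Z')(D) = Mul(-3, D)
Function('I')(h, O) = Mul(3, h) (Function('I')(h, O) = Mul(-1, Mul(-3, h)) = Mul(3, h))
Add(Function('F')(69, -39), Mul(-1, Function('I')(Function('b')(0), 70))) = Add(Add(21, -39), Mul(-1, Mul(3, 1))) = Add(-18, Mul(-1, 3)) = Add(-18, -3) = -21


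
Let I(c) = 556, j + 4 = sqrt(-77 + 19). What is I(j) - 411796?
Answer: -411240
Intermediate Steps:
j = -4 + I*sqrt(58) (j = -4 + sqrt(-77 + 19) = -4 + sqrt(-58) = -4 + I*sqrt(58) ≈ -4.0 + 7.6158*I)
I(j) - 411796 = 556 - 411796 = -411240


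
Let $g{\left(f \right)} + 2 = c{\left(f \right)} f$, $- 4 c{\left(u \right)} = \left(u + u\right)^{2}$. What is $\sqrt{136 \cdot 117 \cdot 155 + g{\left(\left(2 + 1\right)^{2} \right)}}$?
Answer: $\sqrt{2465629} \approx 1570.2$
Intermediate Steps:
$c{\left(u \right)} = - u^{2}$ ($c{\left(u \right)} = - \frac{\left(u + u\right)^{2}}{4} = - \frac{\left(2 u\right)^{2}}{4} = - \frac{4 u^{2}}{4} = - u^{2}$)
$g{\left(f \right)} = -2 - f^{3}$ ($g{\left(f \right)} = -2 + - f^{2} f = -2 - f^{3}$)
$\sqrt{136 \cdot 117 \cdot 155 + g{\left(\left(2 + 1\right)^{2} \right)}} = \sqrt{136 \cdot 117 \cdot 155 - \left(2 + \left(\left(2 + 1\right)^{2}\right)^{3}\right)} = \sqrt{15912 \cdot 155 - \left(2 + \left(3^{2}\right)^{3}\right)} = \sqrt{2466360 - 731} = \sqrt{2465629}$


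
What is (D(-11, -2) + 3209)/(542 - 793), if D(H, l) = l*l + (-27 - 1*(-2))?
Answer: -3188/251 ≈ -12.701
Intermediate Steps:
D(H, l) = -25 + l² (D(H, l) = l² + (-27 + 2) = l² - 25 = -25 + l²)
(D(-11, -2) + 3209)/(542 - 793) = ((-25 + (-2)²) + 3209)/(542 - 793) = ((-25 + 4) + 3209)/(-251) = (-21 + 3209)*(-1/251) = 3188*(-1/251) = -3188/251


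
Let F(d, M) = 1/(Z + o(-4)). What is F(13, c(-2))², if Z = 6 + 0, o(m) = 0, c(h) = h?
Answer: 1/36 ≈ 0.027778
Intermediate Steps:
Z = 6
F(d, M) = ⅙ (F(d, M) = 1/(6 + 0) = 1/6 = ⅙)
F(13, c(-2))² = (⅙)² = 1/36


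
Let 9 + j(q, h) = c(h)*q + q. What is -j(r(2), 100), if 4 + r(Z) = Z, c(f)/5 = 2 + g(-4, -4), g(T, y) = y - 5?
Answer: -59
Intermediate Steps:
g(T, y) = -5 + y
c(f) = -35 (c(f) = 5*(2 + (-5 - 4)) = 5*(2 - 9) = 5*(-7) = -35)
r(Z) = -4 + Z
j(q, h) = -9 - 34*q (j(q, h) = -9 + (-35*q + q) = -9 - 34*q)
-j(r(2), 100) = -(-9 - 34*(-4 + 2)) = -(-9 - 34*(-2)) = -(-9 + 68) = -1*59 = -59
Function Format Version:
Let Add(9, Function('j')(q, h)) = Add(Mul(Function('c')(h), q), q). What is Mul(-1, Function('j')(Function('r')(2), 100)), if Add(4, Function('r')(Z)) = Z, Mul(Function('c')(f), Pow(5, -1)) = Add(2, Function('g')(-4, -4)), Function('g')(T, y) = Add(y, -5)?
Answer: -59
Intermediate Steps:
Function('g')(T, y) = Add(-5, y)
Function('c')(f) = -35 (Function('c')(f) = Mul(5, Add(2, Add(-5, -4))) = Mul(5, Add(2, -9)) = Mul(5, -7) = -35)
Function('r')(Z) = Add(-4, Z)
Function('j')(q, h) = Add(-9, Mul(-34, q)) (Function('j')(q, h) = Add(-9, Add(Mul(-35, q), q)) = Add(-9, Mul(-34, q)))
Mul(-1, Function('j')(Function('r')(2), 100)) = Mul(-1, Add(-9, Mul(-34, Add(-4, 2)))) = Mul(-1, Add(-9, Mul(-34, -2))) = Mul(-1, Add(-9, 68)) = Mul(-1, 59) = -59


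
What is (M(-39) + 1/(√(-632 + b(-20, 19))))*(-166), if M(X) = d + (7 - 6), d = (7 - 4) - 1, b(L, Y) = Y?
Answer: -498 + 166*I*√613/613 ≈ -498.0 + 6.7047*I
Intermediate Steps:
d = 2 (d = 3 - 1 = 2)
M(X) = 3 (M(X) = 2 + (7 - 6) = 2 + 1 = 3)
(M(-39) + 1/(√(-632 + b(-20, 19))))*(-166) = (3 + 1/(√(-632 + 19)))*(-166) = (3 + 1/(√(-613)))*(-166) = (3 + 1/(I*√613))*(-166) = (3 - I*√613/613)*(-166) = -498 + 166*I*√613/613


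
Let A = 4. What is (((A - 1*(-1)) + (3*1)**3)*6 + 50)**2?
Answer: 58564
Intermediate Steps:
(((A - 1*(-1)) + (3*1)**3)*6 + 50)**2 = (((4 - 1*(-1)) + (3*1)**3)*6 + 50)**2 = (((4 + 1) + 3**3)*6 + 50)**2 = ((5 + 27)*6 + 50)**2 = (32*6 + 50)**2 = (192 + 50)**2 = 242**2 = 58564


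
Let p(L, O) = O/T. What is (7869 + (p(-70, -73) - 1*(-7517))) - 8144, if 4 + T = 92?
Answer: 637223/88 ≈ 7241.2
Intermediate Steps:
T = 88 (T = -4 + 92 = 88)
p(L, O) = O/88
(7869 + (p(-70, -73) - 1*(-7517))) - 8144 = (7869 + ((1/88)*(-73) - 1*(-7517))) - 8144 = (7869 + (-73/88 + 7517)) - 8144 = (7869 + 661423/88) - 8144 = 1353895/88 - 8144 = 637223/88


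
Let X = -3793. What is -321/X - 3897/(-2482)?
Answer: 15578043/9414226 ≈ 1.6547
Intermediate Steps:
-321/X - 3897/(-2482) = -321/(-3793) - 3897/(-2482) = -321*(-1/3793) - 3897*(-1/2482) = 321/3793 + 3897/2482 = 15578043/9414226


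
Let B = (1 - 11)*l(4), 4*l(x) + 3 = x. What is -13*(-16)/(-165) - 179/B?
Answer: 11606/165 ≈ 70.339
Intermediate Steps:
l(x) = -¾ + x/4
B = -5/2 (B = (1 - 11)*(-¾ + (¼)*4) = -10*(-¾ + 1) = -10*¼ = -5/2 ≈ -2.5000)
-13*(-16)/(-165) - 179/B = -13*(-16)/(-165) - 179/(-5/2) = 208*(-1/165) - 179*(-⅖) = -208/165 + 358/5 = 11606/165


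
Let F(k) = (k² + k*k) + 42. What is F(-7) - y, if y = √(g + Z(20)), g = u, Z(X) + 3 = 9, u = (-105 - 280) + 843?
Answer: 140 - 4*√29 ≈ 118.46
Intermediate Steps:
u = 458 (u = -385 + 843 = 458)
Z(X) = 6 (Z(X) = -3 + 9 = 6)
g = 458
F(k) = 42 + 2*k² (F(k) = (k² + k²) + 42 = 2*k² + 42 = 42 + 2*k²)
y = 4*√29 (y = √(458 + 6) = √464 = 4*√29 ≈ 21.541)
F(-7) - y = (42 + 2*(-7)²) - 4*√29 = (42 + 2*49) - 4*√29 = (42 + 98) - 4*√29 = 140 - 4*√29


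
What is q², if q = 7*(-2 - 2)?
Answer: 784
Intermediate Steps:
q = -28 (q = 7*(-4) = -28)
q² = (-28)² = 784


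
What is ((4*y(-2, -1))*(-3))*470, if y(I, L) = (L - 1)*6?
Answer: 67680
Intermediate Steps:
y(I, L) = -6 + 6*L (y(I, L) = (-1 + L)*6 = -6 + 6*L)
((4*y(-2, -1))*(-3))*470 = ((4*(-6 + 6*(-1)))*(-3))*470 = ((4*(-6 - 6))*(-3))*470 = ((4*(-12))*(-3))*470 = -48*(-3)*470 = 144*470 = 67680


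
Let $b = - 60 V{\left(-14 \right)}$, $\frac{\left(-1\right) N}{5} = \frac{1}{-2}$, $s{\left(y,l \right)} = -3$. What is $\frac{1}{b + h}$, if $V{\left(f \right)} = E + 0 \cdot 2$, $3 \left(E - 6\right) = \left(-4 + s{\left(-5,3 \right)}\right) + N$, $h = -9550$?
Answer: $- \frac{1}{9820} \approx -0.00010183$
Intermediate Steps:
$N = \frac{5}{2}$ ($N = - \frac{5}{-2} = \left(-5\right) \left(- \frac{1}{2}\right) = \frac{5}{2} \approx 2.5$)
$E = \frac{9}{2}$ ($E = 6 + \frac{\left(-4 - 3\right) + \frac{5}{2}}{3} = 6 + \frac{-7 + \frac{5}{2}}{3} = 6 + \frac{1}{3} \left(- \frac{9}{2}\right) = 6 - \frac{3}{2} = \frac{9}{2} \approx 4.5$)
$V{\left(f \right)} = \frac{9}{2}$ ($V{\left(f \right)} = \frac{9}{2} + 0 \cdot 2 = \frac{9}{2} + 0 = \frac{9}{2}$)
$b = -270$ ($b = \left(-60\right) \frac{9}{2} = -270$)
$\frac{1}{b + h} = \frac{1}{-270 - 9550} = \frac{1}{-9820} = - \frac{1}{9820}$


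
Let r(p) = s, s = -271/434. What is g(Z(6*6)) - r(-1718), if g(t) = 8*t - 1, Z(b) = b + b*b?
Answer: 4624541/434 ≈ 10656.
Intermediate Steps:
s = -271/434 (s = -271*1/434 = -271/434 ≈ -0.62442)
r(p) = -271/434
Z(b) = b + b²
g(t) = -1 + 8*t
g(Z(6*6)) - r(-1718) = (-1 + 8*((6*6)*(1 + 6*6))) - 1*(-271/434) = (-1 + 8*(36*(1 + 36))) + 271/434 = (-1 + 8*(36*37)) + 271/434 = (-1 + 8*1332) + 271/434 = (-1 + 10656) + 271/434 = 10655 + 271/434 = 4624541/434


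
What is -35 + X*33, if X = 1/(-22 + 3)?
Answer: -698/19 ≈ -36.737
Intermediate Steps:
X = -1/19 (X = 1/(-19) = -1/19 ≈ -0.052632)
-35 + X*33 = -35 - 1/19*33 = -35 - 33/19 = -698/19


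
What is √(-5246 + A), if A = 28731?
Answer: √23485 ≈ 153.25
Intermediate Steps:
√(-5246 + A) = √(-5246 + 28731) = √23485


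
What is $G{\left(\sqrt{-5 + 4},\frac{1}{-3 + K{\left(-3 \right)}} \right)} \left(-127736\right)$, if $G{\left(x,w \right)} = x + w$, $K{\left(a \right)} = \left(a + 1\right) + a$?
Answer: $15967 - 127736 i \approx 15967.0 - 1.2774 \cdot 10^{5} i$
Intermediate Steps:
$K{\left(a \right)} = 1 + 2 a$ ($K{\left(a \right)} = \left(1 + a\right) + a = 1 + 2 a$)
$G{\left(x,w \right)} = w + x$
$G{\left(\sqrt{-5 + 4},\frac{1}{-3 + K{\left(-3 \right)}} \right)} \left(-127736\right) = \left(\frac{1}{-3 + \left(1 + 2 \left(-3\right)\right)} + \sqrt{-5 + 4}\right) \left(-127736\right) = \left(\frac{1}{-3 + \left(1 - 6\right)} + \sqrt{-1}\right) \left(-127736\right) = \left(\frac{1}{-3 - 5} + i\right) \left(-127736\right) = \left(\frac{1}{-8} + i\right) \left(-127736\right) = \left(- \frac{1}{8} + i\right) \left(-127736\right) = 15967 - 127736 i$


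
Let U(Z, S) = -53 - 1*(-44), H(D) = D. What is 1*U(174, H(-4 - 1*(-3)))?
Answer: -9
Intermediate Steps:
U(Z, S) = -9 (U(Z, S) = -53 + 44 = -9)
1*U(174, H(-4 - 1*(-3))) = 1*(-9) = -9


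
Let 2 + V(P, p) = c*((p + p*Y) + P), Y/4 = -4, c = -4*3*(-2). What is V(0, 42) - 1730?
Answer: -16852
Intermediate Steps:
c = 24 (c = -12*(-2) = 24)
Y = -16 (Y = 4*(-4) = -16)
V(P, p) = -2 - 360*p + 24*P (V(P, p) = -2 + 24*((p + p*(-16)) + P) = -2 + 24*((p - 16*p) + P) = -2 + 24*(-15*p + P) = -2 + 24*(P - 15*p) = -2 + (-360*p + 24*P) = -2 - 360*p + 24*P)
V(0, 42) - 1730 = (-2 - 360*42 + 24*0) - 1730 = (-2 - 15120 + 0) - 1730 = -15122 - 1730 = -16852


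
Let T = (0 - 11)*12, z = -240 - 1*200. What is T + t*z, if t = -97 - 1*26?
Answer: 53988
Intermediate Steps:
z = -440 (z = -240 - 200 = -440)
T = -132 (T = -11*12 = -132)
t = -123 (t = -97 - 26 = -123)
T + t*z = -132 - 123*(-440) = -132 + 54120 = 53988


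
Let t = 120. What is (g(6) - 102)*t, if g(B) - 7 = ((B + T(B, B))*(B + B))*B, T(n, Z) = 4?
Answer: 75000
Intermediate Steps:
g(B) = 7 + 2*B**2*(4 + B) (g(B) = 7 + ((B + 4)*(B + B))*B = 7 + ((4 + B)*(2*B))*B = 7 + (2*B*(4 + B))*B = 7 + 2*B**2*(4 + B))
(g(6) - 102)*t = ((7 + 2*6**3 + 8*6**2) - 102)*120 = ((7 + 2*216 + 8*36) - 102)*120 = ((7 + 432 + 288) - 102)*120 = (727 - 102)*120 = 625*120 = 75000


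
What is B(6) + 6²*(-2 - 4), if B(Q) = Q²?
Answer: -180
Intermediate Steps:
B(6) + 6²*(-2 - 4) = 6² + 6²*(-2 - 4) = 36 + 36*(-6) = 36 - 216 = -180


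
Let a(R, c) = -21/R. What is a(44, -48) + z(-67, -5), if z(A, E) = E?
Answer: -241/44 ≈ -5.4773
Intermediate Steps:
a(44, -48) + z(-67, -5) = -21/44 - 5 = -241/44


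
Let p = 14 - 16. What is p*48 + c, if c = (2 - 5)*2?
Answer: -102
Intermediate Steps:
c = -6 (c = -3*2 = -6)
p = -2
p*48 + c = -2*48 - 6 = -96 - 6 = -102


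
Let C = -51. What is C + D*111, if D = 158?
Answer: 17487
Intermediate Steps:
C + D*111 = -51 + 158*111 = -51 + 17538 = 17487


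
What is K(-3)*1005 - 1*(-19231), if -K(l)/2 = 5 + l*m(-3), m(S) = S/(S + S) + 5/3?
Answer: 22246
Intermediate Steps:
m(S) = 13/6 (m(S) = S/((2*S)) + 5*(1/3) = S*(1/(2*S)) + 5/3 = 1/2 + 5/3 = 13/6)
K(l) = -10 - 13*l/3 (K(l) = -2*(5 + l*(13/6)) = -2*(5 + 13*l/6) = -10 - 13*l/3)
K(-3)*1005 - 1*(-19231) = (-10 - 13/3*(-3))*1005 - 1*(-19231) = (-10 + 13)*1005 + 19231 = 3*1005 + 19231 = 3015 + 19231 = 22246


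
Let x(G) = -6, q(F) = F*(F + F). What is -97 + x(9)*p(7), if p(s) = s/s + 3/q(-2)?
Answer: -421/4 ≈ -105.25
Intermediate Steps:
q(F) = 2*F² (q(F) = F*(2*F) = 2*F²)
p(s) = 11/8 (p(s) = s/s + 3/((2*(-2)²)) = 1 + 3/((2*4)) = 1 + 3/8 = 11/8)
-97 + x(9)*p(7) = -97 - 6*11/8 = -97 - 33/4 = -421/4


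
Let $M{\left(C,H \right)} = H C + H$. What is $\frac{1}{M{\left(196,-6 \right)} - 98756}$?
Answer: $- \frac{1}{99938} \approx -1.0006 \cdot 10^{-5}$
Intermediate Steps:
$M{\left(C,H \right)} = H + C H$ ($M{\left(C,H \right)} = C H + H = H + C H$)
$\frac{1}{M{\left(196,-6 \right)} - 98756} = \frac{1}{- 6 \left(1 + 196\right) - 98756} = \frac{1}{\left(-6\right) 197 - 98756} = \frac{1}{-1182 - 98756} = \frac{1}{-99938} = - \frac{1}{99938}$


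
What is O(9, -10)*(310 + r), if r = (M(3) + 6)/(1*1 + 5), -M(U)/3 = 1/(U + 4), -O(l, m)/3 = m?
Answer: 65295/7 ≈ 9327.9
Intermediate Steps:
O(l, m) = -3*m
M(U) = -3/(4 + U) (M(U) = -3/(U + 4) = -3/(4 + U))
r = 13/14 (r = (-3/(4 + 3) + 6)/(1*1 + 5) = (-3/7 + 6)/(1 + 5) = (-3*1/7 + 6)/6 = (-3/7 + 6)/6 = (1/6)*(39/7) = 13/14 ≈ 0.92857)
O(9, -10)*(310 + r) = (-3*(-10))*(310 + 13/14) = 30*(4353/14) = 65295/7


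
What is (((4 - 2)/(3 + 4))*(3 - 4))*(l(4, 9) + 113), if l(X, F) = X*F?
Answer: -298/7 ≈ -42.571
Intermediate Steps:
l(X, F) = F*X
(((4 - 2)/(3 + 4))*(3 - 4))*(l(4, 9) + 113) = (((4 - 2)/(3 + 4))*(3 - 4))*(9*4 + 113) = ((2/7)*(-1))*(36 + 113) = ((2*(⅐))*(-1))*149 = ((2/7)*(-1))*149 = -2/7*149 = -298/7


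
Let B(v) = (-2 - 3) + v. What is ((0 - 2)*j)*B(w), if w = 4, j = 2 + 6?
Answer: 16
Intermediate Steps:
j = 8
B(v) = -5 + v
((0 - 2)*j)*B(w) = ((0 - 2)*8)*(-5 + 4) = -2*8*(-1) = -16*(-1) = 16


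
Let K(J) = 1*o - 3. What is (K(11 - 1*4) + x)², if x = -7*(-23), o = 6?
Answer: 26896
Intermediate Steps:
K(J) = 3 (K(J) = 1*6 - 3 = 6 - 3 = 3)
x = 161
(K(11 - 1*4) + x)² = (3 + 161)² = 164² = 26896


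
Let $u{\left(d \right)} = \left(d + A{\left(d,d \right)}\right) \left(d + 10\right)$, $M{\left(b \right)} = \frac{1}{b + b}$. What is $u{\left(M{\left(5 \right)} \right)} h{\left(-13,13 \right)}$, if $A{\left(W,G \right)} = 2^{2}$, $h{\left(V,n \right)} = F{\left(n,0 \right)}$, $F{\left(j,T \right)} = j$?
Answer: $\frac{53833}{100} \approx 538.33$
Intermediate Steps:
$h{\left(V,n \right)} = n$
$M{\left(b \right)} = \frac{1}{2 b}$
$A{\left(W,G \right)} = 4$
$u{\left(d \right)} = \left(4 + d\right) \left(10 + d\right)$ ($u{\left(d \right)} = \left(d + 4\right) \left(d + 10\right) = \left(4 + d\right) \left(10 + d\right)$)
$u{\left(M{\left(5 \right)} \right)} h{\left(-13,13 \right)} = \left(40 + \left(\frac{1}{2 \cdot 5}\right)^{2} + 14 \frac{1}{2 \cdot 5}\right) 13 = \left(40 + \left(\frac{1}{2} \cdot \frac{1}{5}\right)^{2} + 14 \cdot \frac{1}{2} \cdot \frac{1}{5}\right) 13 = \left(40 + \left(\frac{1}{10}\right)^{2} + 14 \cdot \frac{1}{10}\right) 13 = \left(40 + \frac{1}{100} + \frac{7}{5}\right) 13 = \frac{4141}{100} \cdot 13 = \frac{53833}{100}$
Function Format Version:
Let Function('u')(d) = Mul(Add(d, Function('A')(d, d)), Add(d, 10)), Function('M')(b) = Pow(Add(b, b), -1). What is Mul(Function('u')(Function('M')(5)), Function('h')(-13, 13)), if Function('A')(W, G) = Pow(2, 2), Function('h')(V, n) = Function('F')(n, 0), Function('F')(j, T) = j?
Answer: Rational(53833, 100) ≈ 538.33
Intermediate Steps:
Function('h')(V, n) = n
Function('M')(b) = Mul(Rational(1, 2), Pow(b, -1)) (Function('M')(b) = Pow(Mul(2, b), -1) = Mul(Rational(1, 2), Pow(b, -1)))
Function('A')(W, G) = 4
Function('u')(d) = Mul(Add(4, d), Add(10, d)) (Function('u')(d) = Mul(Add(d, 4), Add(d, 10)) = Mul(Add(4, d), Add(10, d)))
Mul(Function('u')(Function('M')(5)), Function('h')(-13, 13)) = Mul(Add(40, Pow(Mul(Rational(1, 2), Pow(5, -1)), 2), Mul(14, Mul(Rational(1, 2), Pow(5, -1)))), 13) = Mul(Add(40, Pow(Mul(Rational(1, 2), Rational(1, 5)), 2), Mul(14, Mul(Rational(1, 2), Rational(1, 5)))), 13) = Mul(Add(40, Pow(Rational(1, 10), 2), Mul(14, Rational(1, 10))), 13) = Mul(Add(40, Rational(1, 100), Rational(7, 5)), 13) = Mul(Rational(4141, 100), 13) = Rational(53833, 100)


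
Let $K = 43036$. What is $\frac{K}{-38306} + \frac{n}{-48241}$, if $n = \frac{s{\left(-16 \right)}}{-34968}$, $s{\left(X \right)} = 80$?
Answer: $- \frac{4537315650368}{4038628604883} \approx -1.1235$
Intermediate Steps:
$n = - \frac{10}{4371}$ ($n = \frac{80}{-34968} = 80 \left(- \frac{1}{34968}\right) = - \frac{10}{4371} \approx -0.0022878$)
$\frac{K}{-38306} + \frac{n}{-48241} = \frac{43036}{-38306} - \frac{10}{4371 \left(-48241\right)} = 43036 \left(- \frac{1}{38306}\right) - - \frac{10}{210861411} = - \frac{21518}{19153} + \frac{10}{210861411} = - \frac{4537315650368}{4038628604883}$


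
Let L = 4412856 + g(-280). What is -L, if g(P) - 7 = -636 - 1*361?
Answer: -4411866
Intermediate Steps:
g(P) = -990 (g(P) = 7 + (-636 - 1*361) = 7 + (-636 - 361) = 7 - 997 = -990)
L = 4411866 (L = 4412856 - 990 = 4411866)
-L = -1*4411866 = -4411866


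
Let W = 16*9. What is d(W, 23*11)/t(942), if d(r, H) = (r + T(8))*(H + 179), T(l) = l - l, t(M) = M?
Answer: 10368/157 ≈ 66.038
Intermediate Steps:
W = 144
T(l) = 0
d(r, H) = r*(179 + H) (d(r, H) = (r + 0)*(H + 179) = r*(179 + H))
d(W, 23*11)/t(942) = (144*(179 + 23*11))/942 = (144*(179 + 253))*(1/942) = (144*432)*(1/942) = 62208*(1/942) = 10368/157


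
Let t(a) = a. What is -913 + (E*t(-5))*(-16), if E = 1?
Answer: -833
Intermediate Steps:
-913 + (E*t(-5))*(-16) = -913 + (1*(-5))*(-16) = -913 - 5*(-16) = -913 + 80 = -833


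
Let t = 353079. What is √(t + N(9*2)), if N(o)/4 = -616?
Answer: √350615 ≈ 592.13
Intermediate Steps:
N(o) = -2464 (N(o) = 4*(-616) = -2464)
√(t + N(9*2)) = √(353079 - 2464) = √350615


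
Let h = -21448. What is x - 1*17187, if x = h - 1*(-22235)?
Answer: -16400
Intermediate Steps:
x = 787 (x = -21448 - 1*(-22235) = -21448 + 22235 = 787)
x - 1*17187 = 787 - 1*17187 = 787 - 17187 = -16400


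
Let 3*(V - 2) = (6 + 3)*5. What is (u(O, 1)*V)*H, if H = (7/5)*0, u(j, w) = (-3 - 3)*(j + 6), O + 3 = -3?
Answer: 0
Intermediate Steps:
O = -6 (O = -3 - 3 = -6)
u(j, w) = -36 - 6*j (u(j, w) = -6*(6 + j) = -36 - 6*j)
H = 0 (H = (7*(⅕))*0 = (7/5)*0 = 0)
V = 17 (V = 2 + ((6 + 3)*5)/3 = 2 + (9*5)/3 = 2 + (⅓)*45 = 2 + 15 = 17)
(u(O, 1)*V)*H = ((-36 - 6*(-6))*17)*0 = ((-36 + 36)*17)*0 = (0*17)*0 = 0*0 = 0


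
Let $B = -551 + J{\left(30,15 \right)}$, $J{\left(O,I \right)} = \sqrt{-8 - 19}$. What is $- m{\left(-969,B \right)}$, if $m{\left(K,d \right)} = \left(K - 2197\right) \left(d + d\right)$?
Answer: $-3488932 + 18996 i \sqrt{3} \approx -3.4889 \cdot 10^{6} + 32902.0 i$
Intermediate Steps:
$J{\left(O,I \right)} = 3 i \sqrt{3}$ ($J{\left(O,I \right)} = \sqrt{-27} = 3 i \sqrt{3}$)
$B = -551 + 3 i \sqrt{3} \approx -551.0 + 5.1962 i$
$m{\left(K,d \right)} = 2 d \left(-2197 + K\right)$ ($m{\left(K,d \right)} = \left(-2197 + K\right) 2 d = 2 d \left(-2197 + K\right)$)
$- m{\left(-969,B \right)} = - 2 \left(-551 + 3 i \sqrt{3}\right) \left(-2197 - 969\right) = - 2 \left(-551 + 3 i \sqrt{3}\right) \left(-3166\right) = - (3488932 - 18996 i \sqrt{3}) = -3488932 + 18996 i \sqrt{3}$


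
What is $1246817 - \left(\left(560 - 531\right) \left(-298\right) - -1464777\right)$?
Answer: $-209318$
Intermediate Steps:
$1246817 - \left(\left(560 - 531\right) \left(-298\right) - -1464777\right) = 1246817 - \left(29 \left(-298\right) + 1464777\right) = 1246817 - \left(-8642 + 1464777\right) = 1246817 - 1456135 = -209318$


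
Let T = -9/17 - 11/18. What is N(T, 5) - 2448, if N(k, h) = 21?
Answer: -2427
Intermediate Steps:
T = -349/306 (T = -9*1/17 - 11*1/18 = -9/17 - 11/18 = -349/306 ≈ -1.1405)
N(T, 5) - 2448 = 21 - 2448 = -2427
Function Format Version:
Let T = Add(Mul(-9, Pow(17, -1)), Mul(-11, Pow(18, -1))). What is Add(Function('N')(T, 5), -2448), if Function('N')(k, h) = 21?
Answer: -2427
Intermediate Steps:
T = Rational(-349, 306) (T = Add(Mul(-9, Rational(1, 17)), Mul(-11, Rational(1, 18))) = Add(Rational(-9, 17), Rational(-11, 18)) = Rational(-349, 306) ≈ -1.1405)
Add(Function('N')(T, 5), -2448) = Add(21, -2448) = -2427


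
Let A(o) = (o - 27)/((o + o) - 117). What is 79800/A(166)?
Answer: 17157000/139 ≈ 1.2343e+5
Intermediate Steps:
A(o) = (-27 + o)/(-117 + 2*o) (A(o) = (-27 + o)/(2*o - 117) = (-27 + o)/(-117 + 2*o))
79800/A(166) = 79800/(((-27 + 166)/(-117 + 2*166))) = 79800/((139/(-117 + 332))) = 79800/((139/215)) = 79800/(((1/215)*139)) = 79800/(139/215) = 79800*(215/139) = 17157000/139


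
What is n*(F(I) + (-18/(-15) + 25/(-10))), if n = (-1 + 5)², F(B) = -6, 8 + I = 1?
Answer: -584/5 ≈ -116.80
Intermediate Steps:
I = -7 (I = -8 + 1 = -7)
n = 16 (n = 4² = 16)
n*(F(I) + (-18/(-15) + 25/(-10))) = 16*(-6 + (-18/(-15) + 25/(-10))) = 16*(-6 + (-18*(-1/15) + 25*(-⅒))) = 16*(-6 + (6/5 - 5/2)) = 16*(-6 - 13/10) = 16*(-73/10) = -584/5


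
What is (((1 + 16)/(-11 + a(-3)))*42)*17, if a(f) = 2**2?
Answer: -1734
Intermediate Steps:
a(f) = 4
(((1 + 16)/(-11 + a(-3)))*42)*17 = (((1 + 16)/(-11 + 4))*42)*17 = ((17/(-7))*42)*17 = ((17*(-1/7))*42)*17 = -17/7*42*17 = -102*17 = -1734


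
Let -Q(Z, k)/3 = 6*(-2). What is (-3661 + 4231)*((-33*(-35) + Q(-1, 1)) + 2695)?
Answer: 2215020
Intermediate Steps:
Q(Z, k) = 36 (Q(Z, k) = -18*(-2) = -3*(-12) = 36)
(-3661 + 4231)*((-33*(-35) + Q(-1, 1)) + 2695) = (-3661 + 4231)*((-33*(-35) + 36) + 2695) = 570*((1155 + 36) + 2695) = 570*(1191 + 2695) = 570*3886 = 2215020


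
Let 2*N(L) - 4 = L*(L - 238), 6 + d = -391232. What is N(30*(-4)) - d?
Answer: 412720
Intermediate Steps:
d = -391238 (d = -6 - 391232 = -391238)
N(L) = 2 + L*(-238 + L)/2 (N(L) = 2 + (L*(L - 238))/2 = 2 + (L*(-238 + L))/2 = 2 + L*(-238 + L)/2)
N(30*(-4)) - d = (2 + (30*(-4))²/2 - 3570*(-4)) - 1*(-391238) = (2 + (½)*(-120)² - 119*(-120)) + 391238 = (2 + (½)*14400 + 14280) + 391238 = (2 + 7200 + 14280) + 391238 = 21482 + 391238 = 412720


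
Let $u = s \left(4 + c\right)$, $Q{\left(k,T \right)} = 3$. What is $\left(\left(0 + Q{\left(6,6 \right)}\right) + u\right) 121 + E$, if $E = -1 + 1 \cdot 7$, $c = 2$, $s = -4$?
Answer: $-2535$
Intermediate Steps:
$E = 6$ ($E = -1 + 7 = 6$)
$u = -24$ ($u = - 4 \left(4 + 2\right) = \left(-4\right) 6 = -24$)
$\left(\left(0 + Q{\left(6,6 \right)}\right) + u\right) 121 + E = \left(\left(0 + 3\right) - 24\right) 121 + 6 = \left(3 - 24\right) 121 + 6 = \left(-21\right) 121 + 6 = -2541 + 6 = -2535$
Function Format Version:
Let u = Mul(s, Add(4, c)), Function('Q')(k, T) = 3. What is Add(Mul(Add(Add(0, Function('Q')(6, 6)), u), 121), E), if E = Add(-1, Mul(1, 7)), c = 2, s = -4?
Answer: -2535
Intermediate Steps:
E = 6 (E = Add(-1, 7) = 6)
u = -24 (u = Mul(-4, Add(4, 2)) = Mul(-4, 6) = -24)
Add(Mul(Add(Add(0, Function('Q')(6, 6)), u), 121), E) = Add(Mul(Add(Add(0, 3), -24), 121), 6) = Add(Mul(Add(3, -24), 121), 6) = Add(Mul(-21, 121), 6) = Add(-2541, 6) = -2535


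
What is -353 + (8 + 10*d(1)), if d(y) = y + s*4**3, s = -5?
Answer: -3535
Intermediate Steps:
d(y) = -320 + y (d(y) = y - 5*4**3 = y - 5*64 = y - 320 = -320 + y)
-353 + (8 + 10*d(1)) = -353 + (8 + 10*(-320 + 1)) = -353 + (8 + 10*(-319)) = -353 + (8 - 3190) = -353 - 3182 = -3535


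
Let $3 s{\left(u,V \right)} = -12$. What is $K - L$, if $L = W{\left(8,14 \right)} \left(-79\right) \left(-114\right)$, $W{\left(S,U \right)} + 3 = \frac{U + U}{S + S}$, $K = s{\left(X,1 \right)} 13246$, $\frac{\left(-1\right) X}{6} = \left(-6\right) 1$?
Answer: $- \frac{83453}{2} \approx -41727.0$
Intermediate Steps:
$X = 36$ ($X = - 6 \left(\left(-6\right) 1\right) = \left(-6\right) \left(-6\right) = 36$)
$s{\left(u,V \right)} = -4$ ($s{\left(u,V \right)} = \frac{1}{3} \left(-12\right) = -4$)
$K = -52984$ ($K = \left(-4\right) 13246 = -52984$)
$W{\left(S,U \right)} = -3 + \frac{U}{S}$ ($W{\left(S,U \right)} = -3 + \frac{U + U}{S + S} = -3 + \frac{2 U}{2 S} = -3 + 2 U \frac{1}{2 S} = -3 + \frac{U}{S}$)
$L = - \frac{22515}{2}$ ($L = \left(-3 + \frac{14}{8}\right) \left(-79\right) \left(-114\right) = \left(-3 + 14 \cdot \frac{1}{8}\right) \left(-79\right) \left(-114\right) = \left(-3 + \frac{7}{4}\right) \left(-79\right) \left(-114\right) = \left(- \frac{5}{4}\right) \left(-79\right) \left(-114\right) = \frac{395}{4} \left(-114\right) = - \frac{22515}{2} \approx -11258.0$)
$K - L = -52984 - - \frac{22515}{2} = -52984 + \frac{22515}{2} = - \frac{83453}{2}$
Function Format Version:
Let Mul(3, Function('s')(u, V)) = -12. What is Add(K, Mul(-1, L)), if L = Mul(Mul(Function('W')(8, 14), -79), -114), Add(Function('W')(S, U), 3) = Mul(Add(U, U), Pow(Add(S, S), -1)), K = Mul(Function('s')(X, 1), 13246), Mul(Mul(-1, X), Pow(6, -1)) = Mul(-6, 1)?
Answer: Rational(-83453, 2) ≈ -41727.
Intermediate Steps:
X = 36 (X = Mul(-6, Mul(-6, 1)) = Mul(-6, -6) = 36)
Function('s')(u, V) = -4 (Function('s')(u, V) = Mul(Rational(1, 3), -12) = -4)
K = -52984 (K = Mul(-4, 13246) = -52984)
Function('W')(S, U) = Add(-3, Mul(U, Pow(S, -1))) (Function('W')(S, U) = Add(-3, Mul(Add(U, U), Pow(Add(S, S), -1))) = Add(-3, Mul(Mul(2, U), Pow(Mul(2, S), -1))) = Add(-3, Mul(Mul(2, U), Mul(Rational(1, 2), Pow(S, -1)))) = Add(-3, Mul(U, Pow(S, -1))))
L = Rational(-22515, 2) (L = Mul(Mul(Add(-3, Mul(14, Pow(8, -1))), -79), -114) = Mul(Mul(Add(-3, Mul(14, Rational(1, 8))), -79), -114) = Mul(Mul(Add(-3, Rational(7, 4)), -79), -114) = Mul(Mul(Rational(-5, 4), -79), -114) = Mul(Rational(395, 4), -114) = Rational(-22515, 2) ≈ -11258.)
Add(K, Mul(-1, L)) = Add(-52984, Mul(-1, Rational(-22515, 2))) = Add(-52984, Rational(22515, 2)) = Rational(-83453, 2)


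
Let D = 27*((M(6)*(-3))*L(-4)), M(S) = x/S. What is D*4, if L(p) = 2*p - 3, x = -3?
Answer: -1782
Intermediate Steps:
M(S) = -3/S
L(p) = -3 + 2*p
D = -891/2 (D = 27*((-3/6*(-3))*(-3 + 2*(-4))) = 27*((-3*⅙*(-3))*(-3 - 8)) = 27*(-½*(-3)*(-11)) = 27*((3/2)*(-11)) = 27*(-33/2) = -891/2 ≈ -445.50)
D*4 = -891/2*4 = -1782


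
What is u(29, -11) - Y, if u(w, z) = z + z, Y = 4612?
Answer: -4634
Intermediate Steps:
u(w, z) = 2*z
u(29, -11) - Y = 2*(-11) - 1*4612 = -22 - 4612 = -4634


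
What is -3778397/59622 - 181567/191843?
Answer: -38720231755/602003334 ≈ -64.319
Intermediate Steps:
-3778397/59622 - 181567/191843 = -3778397*1/59622 - 181567*1/191843 = -198863/3138 - 181567/191843 = -38720231755/602003334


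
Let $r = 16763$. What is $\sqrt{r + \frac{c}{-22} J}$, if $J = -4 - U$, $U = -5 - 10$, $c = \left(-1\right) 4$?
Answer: $\sqrt{16765} \approx 129.48$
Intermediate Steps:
$c = -4$
$U = -15$ ($U = -5 - 10 = -15$)
$J = 11$ ($J = -4 - -15 = -4 + 15 = 11$)
$\sqrt{r + \frac{c}{-22} J} = \sqrt{16763 + \frac{1}{-22} \left(-4\right) 11} = \sqrt{16763 + \left(- \frac{1}{22}\right) \left(-4\right) 11} = \sqrt{16763 + \frac{2}{11} \cdot 11} = \sqrt{16763 + 2} = \sqrt{16765}$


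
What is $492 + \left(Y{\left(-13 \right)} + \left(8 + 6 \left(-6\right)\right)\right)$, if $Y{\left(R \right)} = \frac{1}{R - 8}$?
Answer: $\frac{9743}{21} \approx 463.95$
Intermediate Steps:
$Y{\left(R \right)} = \frac{1}{-8 + R}$
$492 + \left(Y{\left(-13 \right)} + \left(8 + 6 \left(-6\right)\right)\right) = 492 + \left(\frac{1}{-8 - 13} + \left(8 + 6 \left(-6\right)\right)\right) = 492 + \left(\frac{1}{-21} + \left(8 - 36\right)\right) = 492 - \frac{589}{21} = \frac{9743}{21}$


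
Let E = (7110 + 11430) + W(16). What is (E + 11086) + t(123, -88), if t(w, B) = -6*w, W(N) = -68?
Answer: 28820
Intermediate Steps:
E = 18472 (E = (7110 + 11430) - 68 = 18540 - 68 = 18472)
(E + 11086) + t(123, -88) = (18472 + 11086) - 6*123 = 29558 - 738 = 28820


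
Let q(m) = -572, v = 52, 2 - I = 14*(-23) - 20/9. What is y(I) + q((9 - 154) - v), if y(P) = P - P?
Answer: -572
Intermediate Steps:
I = 2936/9 (I = 2 - (14*(-23) - 20/9) = 2 - (-322 - 20*⅑) = 2 - (-322 - 20/9) = 2 - 1*(-2918/9) = 2 + 2918/9 = 2936/9 ≈ 326.22)
y(P) = 0
y(I) + q((9 - 154) - v) = 0 - 572 = -572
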